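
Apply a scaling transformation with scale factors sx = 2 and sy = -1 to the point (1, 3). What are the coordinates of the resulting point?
(2, -3)

Scaling matrix:
[[2, 0], [0, -1]]
Result: (1 × 2, 3 × -1) = (2, -3)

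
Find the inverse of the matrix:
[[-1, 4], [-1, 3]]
[[3, -4], [1, -1]]

For [[a,b],[c,d]], inverse = (1/det)·[[d,-b],[-c,a]]
det = -1·3 - 4·-1 = 1
Inverse = (1/1)·[[3, -4], [1, -1]]
        = [[3, -4], [1, -1]]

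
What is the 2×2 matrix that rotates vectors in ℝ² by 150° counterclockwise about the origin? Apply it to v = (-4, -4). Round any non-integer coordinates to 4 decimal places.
R = [[-√3/2, -1/2], [1/2, -√3/2]]; R·v = (5.4641, 1.4641)

A counterclockwise rotation by angle θ in ℝ² has matrix R(θ) = [[cos θ, -sin θ], [sin θ, cos θ]].
For θ = 150°: cos θ = -√3/2, sin θ = 1/2.
R(150°) = [[-√3/2, -1/2], [1/2, -√3/2]].
R·v = [-√3/2·-4 + (-1/2)·-4, 1/2·-4 + -√3/2·-4] = (5.4641, 1.4641).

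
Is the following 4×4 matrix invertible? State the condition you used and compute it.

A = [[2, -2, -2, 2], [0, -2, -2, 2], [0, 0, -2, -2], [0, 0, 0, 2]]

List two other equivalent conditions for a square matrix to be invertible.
Yes, invertible; det(A) = 16 ≠ 0. Equivalent conditions: rank(A) = 4; Ax = 0 has only the trivial solution; 0 is not an eigenvalue; the columns of A are linearly independent.

To check invertibility, compute det(A).
The given matrix is triangular, so det(A) equals the product of its diagonal entries = 16 ≠ 0.
Since det(A) ≠ 0, A is invertible.
Equivalent conditions for a square matrix A to be invertible:
- rank(A) = 4 (full rank).
- The homogeneous system Ax = 0 has only the trivial solution x = 0.
- 0 is not an eigenvalue of A.
- The columns (equivalently rows) of A are linearly independent.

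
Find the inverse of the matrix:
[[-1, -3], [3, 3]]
[[1/2, 1/2], [-1/2, -1/6]]

For [[a,b],[c,d]], inverse = (1/det)·[[d,-b],[-c,a]]
det = -1·3 - -3·3 = 6
Inverse = (1/6)·[[3, 3], [-3, -1]]
        = [[1/2, 1/2], [-1/2, -1/6]]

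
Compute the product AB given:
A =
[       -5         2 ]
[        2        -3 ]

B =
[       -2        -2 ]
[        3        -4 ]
AB =
[       16         2 ]
[      -13         8 ]

Matrix multiplication: (AB)[i][j] = sum over k of A[i][k] * B[k][j].
  (AB)[0][0] = (-5)*(-2) + (2)*(3) = 16
  (AB)[0][1] = (-5)*(-2) + (2)*(-4) = 2
  (AB)[1][0] = (2)*(-2) + (-3)*(3) = -13
  (AB)[1][1] = (2)*(-2) + (-3)*(-4) = 8
AB =
[       16         2 ]
[      -13         8 ]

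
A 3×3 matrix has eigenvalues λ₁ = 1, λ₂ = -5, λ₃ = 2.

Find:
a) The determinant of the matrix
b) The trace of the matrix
det = -10, trace = -2

Two standard eigenvalue identities:
- det(A) equals the product of the eigenvalues (counted with multiplicity).
- trace(A) equals the sum of the eigenvalues.
det(A) = (1)*(-5)*(2) = -10.
trace(A) = 1 - 5 + 2 = -2.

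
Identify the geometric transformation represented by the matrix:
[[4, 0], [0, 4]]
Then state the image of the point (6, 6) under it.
uniform scaling by factor 4; image of (6, 6) is (24, 24)

This is a diagonal matrix with equal entries 4, so it scales both axes by the same factor 4.
The matrix [[4, 0], [0, 4]] represents: uniform scaling by factor 4.
Applying it to (6, 6): [4·6 + 0·6, 0·6 + 4·6] = (24, 24).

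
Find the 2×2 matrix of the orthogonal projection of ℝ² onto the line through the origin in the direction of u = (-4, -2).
[[4/5, 2/5], [2/5, 1/5]]

The orthogonal projection onto the line spanned by a nonzero vector u = (a, b) has matrix P = (u uᵀ) / (uᵀ u) = (1/(a² + b²)) · [[a², ab], [ab, b²]].
Here u = (-4, -2), so a² + b² = 16 + 4 = 20.
P = (1/20) · [[16, 8], [8, 4]] = [[4/5, 2/5], [2/5, 1/5]].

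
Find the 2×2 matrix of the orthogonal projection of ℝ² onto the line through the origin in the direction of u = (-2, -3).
[[4/13, 6/13], [6/13, 9/13]]

The orthogonal projection onto the line spanned by a nonzero vector u = (a, b) has matrix P = (u uᵀ) / (uᵀ u) = (1/(a² + b²)) · [[a², ab], [ab, b²]].
Here u = (-2, -3), so a² + b² = 4 + 9 = 13.
P = (1/13) · [[4, 6], [6, 9]] = [[4/13, 6/13], [6/13, 9/13]].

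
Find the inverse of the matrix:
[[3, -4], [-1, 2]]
[[1, 2], [1/2, 3/2]]

For [[a,b],[c,d]], inverse = (1/det)·[[d,-b],[-c,a]]
det = 3·2 - -4·-1 = 2
Inverse = (1/2)·[[2, 4], [1, 3]]
        = [[1, 2], [1/2, 3/2]]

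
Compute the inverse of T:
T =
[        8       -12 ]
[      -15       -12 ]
det(T) = -276
T⁻¹ =
[     1/23     -1/23 ]
[    -5/92     -2/69 ]

For a 2×2 matrix T = [[a, b], [c, d]] with det(T) ≠ 0, T⁻¹ = (1/det(T)) * [[d, -b], [-c, a]].
det(T) = (8)*(-12) - (-12)*(-15) = -96 - 180 = -276.
T⁻¹ = (1/-276) * [[-12, 12], [15, 8]].
Dividing each entry by -276 and reducing:
T⁻¹ =
[     1/23     -1/23 ]
[    -5/92     -2/69 ]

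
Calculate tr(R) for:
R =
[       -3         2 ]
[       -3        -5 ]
tr(R) = -3 - 5 = -8

The trace of a square matrix is the sum of its diagonal entries.
Diagonal entries of R: R[0][0] = -3, R[1][1] = -5.
tr(R) = -3 - 5 = -8.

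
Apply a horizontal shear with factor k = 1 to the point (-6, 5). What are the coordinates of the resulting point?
(-1, 5)

Shear matrix for horizontal shear with factor k = 1:
[[1, 1], [0, 1]]
Result: (-6, 5) → (-1, 5)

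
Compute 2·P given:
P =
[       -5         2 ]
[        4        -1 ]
2P =
[      -10         4 ]
[        8        -2 ]

Scalar multiplication is elementwise: (2P)[i][j] = 2 * P[i][j].
  (2P)[0][0] = 2 * (-5) = -10
  (2P)[0][1] = 2 * (2) = 4
  (2P)[1][0] = 2 * (4) = 8
  (2P)[1][1] = 2 * (-1) = -2
2P =
[      -10         4 ]
[        8        -2 ]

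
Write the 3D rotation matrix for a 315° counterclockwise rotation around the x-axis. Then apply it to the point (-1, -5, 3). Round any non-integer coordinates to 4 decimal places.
R = [[1, 0, 0], [0, √2/2, √2/2], [0, -√2/2, √2/2]]; R·(-1, -5, 3) = (-1.0000, -1.4142, 5.6569)

Rotation matrix for 315° around x-axis:
cos(315°) = √2/2, sin(315°) = -√2/2
R = [[1, 0, 0], [0, √2/2, √2/2], [0, -√2/2, √2/2]]
Apply to (-1, -5, 3): R·[-1, -5, 3]ᵀ = (-1.0000, -1.4142, 5.6569)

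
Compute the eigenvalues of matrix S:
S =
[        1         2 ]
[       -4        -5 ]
λ = -3, -1

Solve det(S - λI) = 0. For a 2×2 matrix the characteristic equation is λ² - (trace)λ + det = 0.
trace(S) = a + d = 1 - 5 = -4.
det(S) = a*d - b*c = (1)*(-5) - (2)*(-4) = -5 + 8 = 3.
Characteristic equation: λ² - (-4)λ + (3) = 0.
Discriminant = (-4)² - 4*(3) = 16 - 12 = 4.
λ = (-4 ± √4) / 2 = (-4 ± 2) / 2 = -3, -1.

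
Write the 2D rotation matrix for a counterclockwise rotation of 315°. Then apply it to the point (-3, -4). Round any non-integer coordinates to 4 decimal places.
R = [[√2/2, √2/2], [-√2/2, √2/2]]; R·(-3, -4) = (-4.9497, -0.7071)

Rotation matrix formula: R(θ) = [[cos θ, -sin θ], [sin θ, cos θ]]
For θ = 315°:
cos(315°) = √2/2
sin(315°) = -√2/2
R = [[√2/2, √2/2], [-√2/2, √2/2]]
Apply to (-3, -4): [√2/2·-3 + (√2/2)·-4, -√2/2·-3 + √2/2·-4] = (-4.9497, -0.7071)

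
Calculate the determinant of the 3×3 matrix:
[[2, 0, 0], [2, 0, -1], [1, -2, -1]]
-4

Expansion along first row:
det = 2·det([[0,-1],[-2,-1]]) - 0·det([[2,-1],[1,-1]]) + 0·det([[2,0],[1,-2]])
    = 2·(0·-1 - -1·-2) - 0·(2·-1 - -1·1) + 0·(2·-2 - 0·1)
    = 2·-2 - 0·-1 + 0·-4
    = -4 + 0 + 0 = -4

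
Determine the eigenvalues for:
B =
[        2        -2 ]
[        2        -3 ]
λ = -2, 1

Solve det(B - λI) = 0. For a 2×2 matrix the characteristic equation is λ² - (trace)λ + det = 0.
trace(B) = a + d = 2 - 3 = -1.
det(B) = a*d - b*c = (2)*(-3) - (-2)*(2) = -6 + 4 = -2.
Characteristic equation: λ² - (-1)λ + (-2) = 0.
Discriminant = (-1)² - 4*(-2) = 1 + 8 = 9.
λ = (-1 ± √9) / 2 = (-1 ± 3) / 2 = -2, 1.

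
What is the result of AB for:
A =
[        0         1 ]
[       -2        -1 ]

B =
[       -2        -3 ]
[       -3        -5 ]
AB =
[       -3        -5 ]
[        7        11 ]

Matrix multiplication: (AB)[i][j] = sum over k of A[i][k] * B[k][j].
  (AB)[0][0] = (0)*(-2) + (1)*(-3) = -3
  (AB)[0][1] = (0)*(-3) + (1)*(-5) = -5
  (AB)[1][0] = (-2)*(-2) + (-1)*(-3) = 7
  (AB)[1][1] = (-2)*(-3) + (-1)*(-5) = 11
AB =
[       -3        -5 ]
[        7        11 ]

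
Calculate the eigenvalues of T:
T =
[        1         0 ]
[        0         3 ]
λ = 1, 3

Solve det(T - λI) = 0. For a 2×2 matrix the characteristic equation is λ² - (trace)λ + det = 0.
trace(T) = a + d = 1 + 3 = 4.
det(T) = a*d - b*c = (1)*(3) - (0)*(0) = 3 - 0 = 3.
Characteristic equation: λ² - (4)λ + (3) = 0.
Discriminant = (4)² - 4*(3) = 16 - 12 = 4.
λ = (4 ± √4) / 2 = (4 ± 2) / 2 = 1, 3.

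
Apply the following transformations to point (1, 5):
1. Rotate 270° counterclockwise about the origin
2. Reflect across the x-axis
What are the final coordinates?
(5, 1)

Step 1: Rotate 270° → (5, -1)
Step 2: Reflect across the x-axis → (5, 1)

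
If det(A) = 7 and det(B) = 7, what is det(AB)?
49

Use the multiplicative property of determinants: det(AB) = det(A)*det(B).
det(AB) = (7)*(7) = 49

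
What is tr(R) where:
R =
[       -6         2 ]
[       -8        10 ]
tr(R) = -6 + 10 = 4

The trace of a square matrix is the sum of its diagonal entries.
Diagonal entries of R: R[0][0] = -6, R[1][1] = 10.
tr(R) = -6 + 10 = 4.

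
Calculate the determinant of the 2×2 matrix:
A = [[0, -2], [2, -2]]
4

For A = [[a, b], [c, d]], det(A) = a*d - b*c.
det(A) = (0)*(-2) - (-2)*(2) = 0 - -4 = 4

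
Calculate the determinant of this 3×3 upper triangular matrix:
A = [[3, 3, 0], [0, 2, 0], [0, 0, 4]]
24

The determinant of a triangular matrix is the product of its diagonal entries (the off-diagonal entries above the diagonal do not affect it).
det(A) = (3) * (2) * (4) = 24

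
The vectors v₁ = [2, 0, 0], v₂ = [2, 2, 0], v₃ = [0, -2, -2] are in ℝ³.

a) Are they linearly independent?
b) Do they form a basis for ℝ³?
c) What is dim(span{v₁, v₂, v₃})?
Yes independent, yes basis, dim = 3

Stack v₁, v₂, v₃ as rows of a 3×3 matrix.
[[2, 0, 0]; [2, 2, 0]; [0, -2, -2]] is already lower triangular with nonzero diagonal entries (2, 2, -2), so its determinant is the product of the diagonal entries, det = (2)·(2)·(-2) = -8 ≠ 0, and the rows are linearly independent.
Three linearly independent vectors in ℝ³ form a basis for ℝ³, so dim(span{v₁,v₂,v₃}) = 3.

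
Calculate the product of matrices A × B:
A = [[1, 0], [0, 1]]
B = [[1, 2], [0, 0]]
[[1, 2], [0, 0]]

Matrix multiplication:
C[0][0] = 1×1 + 0×0 = 1
C[0][1] = 1×2 + 0×0 = 2
C[1][0] = 0×1 + 1×0 = 0
C[1][1] = 0×2 + 1×0 = 0
Result: [[1, 2], [0, 0]]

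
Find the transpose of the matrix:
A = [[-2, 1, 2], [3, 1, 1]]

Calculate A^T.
[[-2, 3], [1, 1], [2, 1]]

The transpose sends entry (i,j) to (j,i); rows become columns.
Row 0 of A: [-2, 1, 2] -> column 0 of A^T.
Row 1 of A: [3, 1, 1] -> column 1 of A^T.
A^T = [[-2, 3], [1, 1], [2, 1]]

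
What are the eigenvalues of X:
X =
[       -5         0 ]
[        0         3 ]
λ = -5, 3

Solve det(X - λI) = 0. For a 2×2 matrix the characteristic equation is λ² - (trace)λ + det = 0.
trace(X) = a + d = -5 + 3 = -2.
det(X) = a*d - b*c = (-5)*(3) - (0)*(0) = -15 - 0 = -15.
Characteristic equation: λ² - (-2)λ + (-15) = 0.
Discriminant = (-2)² - 4*(-15) = 4 + 60 = 64.
λ = (-2 ± √64) / 2 = (-2 ± 8) / 2 = -5, 3.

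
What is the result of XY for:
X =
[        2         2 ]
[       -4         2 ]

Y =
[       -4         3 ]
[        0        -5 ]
XY =
[       -8        -4 ]
[       16       -22 ]

Matrix multiplication: (XY)[i][j] = sum over k of X[i][k] * Y[k][j].
  (XY)[0][0] = (2)*(-4) + (2)*(0) = -8
  (XY)[0][1] = (2)*(3) + (2)*(-5) = -4
  (XY)[1][0] = (-4)*(-4) + (2)*(0) = 16
  (XY)[1][1] = (-4)*(3) + (2)*(-5) = -22
XY =
[       -8        -4 ]
[       16       -22 ]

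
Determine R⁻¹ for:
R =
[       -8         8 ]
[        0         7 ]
det(R) = -56
R⁻¹ =
[     -1/8       1/7 ]
[        0       1/7 ]

For a 2×2 matrix R = [[a, b], [c, d]] with det(R) ≠ 0, R⁻¹ = (1/det(R)) * [[d, -b], [-c, a]].
det(R) = (-8)*(7) - (8)*(0) = -56 - 0 = -56.
R⁻¹ = (1/-56) * [[7, -8], [0, -8]].
Dividing each entry by -56 and reducing:
R⁻¹ =
[     -1/8       1/7 ]
[        0       1/7 ]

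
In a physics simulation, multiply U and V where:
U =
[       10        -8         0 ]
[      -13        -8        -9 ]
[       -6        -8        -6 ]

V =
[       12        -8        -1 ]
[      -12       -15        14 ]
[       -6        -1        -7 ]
UV =
[      216        40      -122 ]
[       -6       233       -36 ]
[       60       174       -64 ]

Matrix multiplication: (UV)[i][j] = sum over k of U[i][k] * V[k][j].
  (UV)[0][0] = (10)*(12) + (-8)*(-12) + (0)*(-6) = 216
  (UV)[0][1] = (10)*(-8) + (-8)*(-15) + (0)*(-1) = 40
  (UV)[0][2] = (10)*(-1) + (-8)*(14) + (0)*(-7) = -122
  (UV)[1][0] = (-13)*(12) + (-8)*(-12) + (-9)*(-6) = -6
  (UV)[1][1] = (-13)*(-8) + (-8)*(-15) + (-9)*(-1) = 233
  (UV)[1][2] = (-13)*(-1) + (-8)*(14) + (-9)*(-7) = -36
  (UV)[2][0] = (-6)*(12) + (-8)*(-12) + (-6)*(-6) = 60
  (UV)[2][1] = (-6)*(-8) + (-8)*(-15) + (-6)*(-1) = 174
  (UV)[2][2] = (-6)*(-1) + (-8)*(14) + (-6)*(-7) = -64
UV =
[      216        40      -122 ]
[       -6       233       -36 ]
[       60       174       -64 ]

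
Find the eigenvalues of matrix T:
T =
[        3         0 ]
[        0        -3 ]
λ = -3, 3

Solve det(T - λI) = 0. For a 2×2 matrix the characteristic equation is λ² - (trace)λ + det = 0.
trace(T) = a + d = 3 - 3 = 0.
det(T) = a*d - b*c = (3)*(-3) - (0)*(0) = -9 - 0 = -9.
Characteristic equation: λ² - (0)λ + (-9) = 0.
Discriminant = (0)² - 4*(-9) = 0 + 36 = 36.
λ = (0 ± √36) / 2 = (0 ± 6) / 2 = -3, 3.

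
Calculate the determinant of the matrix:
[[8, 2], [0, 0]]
0

For a 2×2 matrix [[a, b], [c, d]], det = ad - bc
det = (8)(0) - (2)(0) = 0 - 0 = 0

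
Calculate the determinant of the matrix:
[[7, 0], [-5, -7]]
-49

For a 2×2 matrix [[a, b], [c, d]], det = ad - bc
det = (7)(-7) - (0)(-5) = -49 - 0 = -49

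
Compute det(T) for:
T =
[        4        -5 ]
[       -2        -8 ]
det(T) = -42

For a 2×2 matrix [[a, b], [c, d]], det = a*d - b*c.
det(T) = (4)*(-8) - (-5)*(-2) = -32 - 10 = -42.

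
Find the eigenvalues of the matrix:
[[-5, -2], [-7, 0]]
λ = -7 and λ = 2

Characteristic equation: det(A - λI) = 0
λ² - (trace)λ + (det) = 0
λ² - (-5)λ + (-14) = 0
λ² + 5λ - 14 = 0
Solving: λ = -7, 2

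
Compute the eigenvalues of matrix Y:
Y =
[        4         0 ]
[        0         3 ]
λ = 3, 4

Solve det(Y - λI) = 0. For a 2×2 matrix the characteristic equation is λ² - (trace)λ + det = 0.
trace(Y) = a + d = 4 + 3 = 7.
det(Y) = a*d - b*c = (4)*(3) - (0)*(0) = 12 - 0 = 12.
Characteristic equation: λ² - (7)λ + (12) = 0.
Discriminant = (7)² - 4*(12) = 49 - 48 = 1.
λ = (7 ± √1) / 2 = (7 ± 1) / 2 = 3, 4.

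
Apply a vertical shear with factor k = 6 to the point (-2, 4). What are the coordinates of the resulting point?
(-2, -8)

Shear matrix for vertical shear with factor k = 6:
[[1, 0], [6, 1]]
Result: (-2, 4) → (-2, -8)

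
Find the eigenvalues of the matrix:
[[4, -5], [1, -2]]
λ = -1 and λ = 3

Characteristic equation: det(A - λI) = 0
λ² - (trace)λ + (det) = 0
λ² - (2)λ + (-3) = 0
λ² - 2λ - 3 = 0
Solving: λ = -1, 3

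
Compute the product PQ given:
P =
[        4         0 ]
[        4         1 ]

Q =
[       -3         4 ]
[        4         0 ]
PQ =
[      -12        16 ]
[       -8        16 ]

Matrix multiplication: (PQ)[i][j] = sum over k of P[i][k] * Q[k][j].
  (PQ)[0][0] = (4)*(-3) + (0)*(4) = -12
  (PQ)[0][1] = (4)*(4) + (0)*(0) = 16
  (PQ)[1][0] = (4)*(-3) + (1)*(4) = -8
  (PQ)[1][1] = (4)*(4) + (1)*(0) = 16
PQ =
[      -12        16 ]
[       -8        16 ]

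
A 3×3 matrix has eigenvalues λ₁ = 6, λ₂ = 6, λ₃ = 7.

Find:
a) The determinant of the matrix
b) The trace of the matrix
det = 252, trace = 19

Two standard eigenvalue identities:
- det(A) equals the product of the eigenvalues (counted with multiplicity).
- trace(A) equals the sum of the eigenvalues.
det(A) = (6)*(6)*(7) = 252.
trace(A) = 6 + 6 + 7 = 19.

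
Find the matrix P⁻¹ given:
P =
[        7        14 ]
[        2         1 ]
det(P) = -21
P⁻¹ =
[    -1/21       2/3 ]
[     2/21      -1/3 ]

For a 2×2 matrix P = [[a, b], [c, d]] with det(P) ≠ 0, P⁻¹ = (1/det(P)) * [[d, -b], [-c, a]].
det(P) = (7)*(1) - (14)*(2) = 7 - 28 = -21.
P⁻¹ = (1/-21) * [[1, -14], [-2, 7]].
Dividing each entry by -21 and reducing:
P⁻¹ =
[    -1/21       2/3 ]
[     2/21      -1/3 ]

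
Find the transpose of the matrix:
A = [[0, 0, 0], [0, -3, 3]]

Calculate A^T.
[[0, 0], [0, -3], [0, 3]]

The transpose sends entry (i,j) to (j,i); rows become columns.
Row 0 of A: [0, 0, 0] -> column 0 of A^T.
Row 1 of A: [0, -3, 3] -> column 1 of A^T.
A^T = [[0, 0], [0, -3], [0, 3]]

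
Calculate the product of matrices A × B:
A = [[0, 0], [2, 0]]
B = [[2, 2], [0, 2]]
[[0, 0], [4, 4]]

Matrix multiplication:
C[0][0] = 0×2 + 0×0 = 0
C[0][1] = 0×2 + 0×2 = 0
C[1][0] = 2×2 + 0×0 = 4
C[1][1] = 2×2 + 0×2 = 4
Result: [[0, 0], [4, 4]]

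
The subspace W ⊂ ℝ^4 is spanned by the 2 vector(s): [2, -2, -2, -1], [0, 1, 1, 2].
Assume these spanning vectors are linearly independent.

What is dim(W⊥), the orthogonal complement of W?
dim(W⊥) = 2

For any subspace W of ℝ^n, dim(W) + dim(W⊥) = n (the whole-space dimension).
Here the given 2 vectors are linearly independent, so dim(W) = 2.
Thus dim(W⊥) = n - dim(W) = 4 - 2 = 2.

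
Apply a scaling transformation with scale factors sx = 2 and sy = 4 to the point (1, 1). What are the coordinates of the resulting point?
(2, 4)

Scaling matrix:
[[2, 0], [0, 4]]
Result: (1 × 2, 1 × 4) = (2, 4)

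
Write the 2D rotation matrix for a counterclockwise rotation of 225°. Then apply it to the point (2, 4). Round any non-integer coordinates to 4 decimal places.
R = [[-√2/2, √2/2], [-√2/2, -√2/2]]; R·(2, 4) = (1.4142, -4.2426)

Rotation matrix formula: R(θ) = [[cos θ, -sin θ], [sin θ, cos θ]]
For θ = 225°:
cos(225°) = -√2/2
sin(225°) = -√2/2
R = [[-√2/2, √2/2], [-√2/2, -√2/2]]
Apply to (2, 4): [-√2/2·2 + (√2/2)·4, -√2/2·2 + -√2/2·4] = (1.4142, -4.2426)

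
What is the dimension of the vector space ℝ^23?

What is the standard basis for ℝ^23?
Dimension = 23; standard basis = {e_1, e_2, e_3, …, e_23}

ℝ^23 is the space of 23-tuples of real numbers; its dimension is 23.
The standard basis consists of 23 vectors: e_1, e_2, e_3, …, e_23, where e_i is the vector with 1 in position i and 0 elsewhere.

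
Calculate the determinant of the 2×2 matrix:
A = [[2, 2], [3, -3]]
-12

For A = [[a, b], [c, d]], det(A) = a*d - b*c.
det(A) = (2)*(-3) - (2)*(3) = -6 - 6 = -12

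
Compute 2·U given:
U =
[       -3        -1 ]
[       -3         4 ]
2U =
[       -6        -2 ]
[       -6         8 ]

Scalar multiplication is elementwise: (2U)[i][j] = 2 * U[i][j].
  (2U)[0][0] = 2 * (-3) = -6
  (2U)[0][1] = 2 * (-1) = -2
  (2U)[1][0] = 2 * (-3) = -6
  (2U)[1][1] = 2 * (4) = 8
2U =
[       -6        -2 ]
[       -6         8 ]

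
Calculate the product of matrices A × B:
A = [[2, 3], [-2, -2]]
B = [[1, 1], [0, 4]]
[[2, 14], [-2, -10]]

Matrix multiplication:
C[0][0] = 2×1 + 3×0 = 2
C[0][1] = 2×1 + 3×4 = 14
C[1][0] = -2×1 + -2×0 = -2
C[1][1] = -2×1 + -2×4 = -10
Result: [[2, 14], [-2, -10]]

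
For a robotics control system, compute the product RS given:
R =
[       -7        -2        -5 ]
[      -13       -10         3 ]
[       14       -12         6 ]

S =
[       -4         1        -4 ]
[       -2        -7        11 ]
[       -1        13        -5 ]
RS =
[       37       -58        31 ]
[       69        96       -73 ]
[      -38       176      -218 ]

Matrix multiplication: (RS)[i][j] = sum over k of R[i][k] * S[k][j].
  (RS)[0][0] = (-7)*(-4) + (-2)*(-2) + (-5)*(-1) = 37
  (RS)[0][1] = (-7)*(1) + (-2)*(-7) + (-5)*(13) = -58
  (RS)[0][2] = (-7)*(-4) + (-2)*(11) + (-5)*(-5) = 31
  (RS)[1][0] = (-13)*(-4) + (-10)*(-2) + (3)*(-1) = 69
  (RS)[1][1] = (-13)*(1) + (-10)*(-7) + (3)*(13) = 96
  (RS)[1][2] = (-13)*(-4) + (-10)*(11) + (3)*(-5) = -73
  (RS)[2][0] = (14)*(-4) + (-12)*(-2) + (6)*(-1) = -38
  (RS)[2][1] = (14)*(1) + (-12)*(-7) + (6)*(13) = 176
  (RS)[2][2] = (14)*(-4) + (-12)*(11) + (6)*(-5) = -218
RS =
[       37       -58        31 ]
[       69        96       -73 ]
[      -38       176      -218 ]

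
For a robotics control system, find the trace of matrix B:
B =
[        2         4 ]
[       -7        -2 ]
tr(B) = 2 - 2 = 0

The trace of a square matrix is the sum of its diagonal entries.
Diagonal entries of B: B[0][0] = 2, B[1][1] = -2.
tr(B) = 2 - 2 = 0.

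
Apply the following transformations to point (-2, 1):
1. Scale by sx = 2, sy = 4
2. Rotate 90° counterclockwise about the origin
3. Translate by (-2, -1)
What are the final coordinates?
(-6, -5)

Step 1: Scale → (-4, 4)
Step 2: Rotate 90° → (-4, -4)
Step 3: Translate → (-6, -5)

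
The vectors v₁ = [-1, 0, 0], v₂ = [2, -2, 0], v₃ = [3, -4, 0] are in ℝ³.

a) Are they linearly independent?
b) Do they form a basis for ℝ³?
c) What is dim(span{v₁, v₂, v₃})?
Not independent, not a basis, dim(span) = 2

Check whether v₃ can be written as a linear combination of v₁ and v₂.
v₃ = (1)·v₁ + (2)·v₂ = [3, -4, 0], so the three vectors are linearly dependent.
Thus they do not form a basis for ℝ³, and dim(span{v₁, v₂, v₃}) = 2 (spanned by v₁ and v₂).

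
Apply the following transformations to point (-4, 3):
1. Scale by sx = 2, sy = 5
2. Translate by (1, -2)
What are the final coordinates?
(-7, 13)

Step 1: Scale (-4, 3) by (sx, sy) = (2, 5) → (-8, 15)
Step 2: Translate by (1, -2) → (-7, 13)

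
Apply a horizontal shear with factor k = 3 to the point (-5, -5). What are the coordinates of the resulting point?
(-20, -5)

Shear matrix for horizontal shear with factor k = 3:
[[1, 3], [0, 1]]
Result: (-5, -5) → (-20, -5)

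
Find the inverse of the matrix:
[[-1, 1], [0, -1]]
[[-1, -1], [0, -1]]

For [[a,b],[c,d]], inverse = (1/det)·[[d,-b],[-c,a]]
det = -1·-1 - 1·0 = 1
Inverse = (1/1)·[[-1, -1], [0, -1]]
        = [[-1, -1], [0, -1]]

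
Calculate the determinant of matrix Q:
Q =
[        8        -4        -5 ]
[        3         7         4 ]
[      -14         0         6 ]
det(Q) = 142

Expand along row 0 (cofactor expansion): det(Q) = a*(e*i - f*h) - b*(d*i - f*g) + c*(d*h - e*g), where the 3×3 is [[a, b, c], [d, e, f], [g, h, i]].
Minor M_00 = (7)*(6) - (4)*(0) = 42 - 0 = 42.
Minor M_01 = (3)*(6) - (4)*(-14) = 18 + 56 = 74.
Minor M_02 = (3)*(0) - (7)*(-14) = 0 + 98 = 98.
det(Q) = (8)*(42) - (-4)*(74) + (-5)*(98) = 336 + 296 - 490 = 142.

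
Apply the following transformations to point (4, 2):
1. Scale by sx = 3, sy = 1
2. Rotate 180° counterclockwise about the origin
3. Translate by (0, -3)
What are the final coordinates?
(-12, -5)

Step 1: Scale → (12, 2)
Step 2: Rotate 180° → (-12, -2)
Step 3: Translate → (-12, -5)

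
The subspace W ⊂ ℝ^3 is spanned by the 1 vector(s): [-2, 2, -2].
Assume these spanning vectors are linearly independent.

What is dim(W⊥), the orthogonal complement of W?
dim(W⊥) = 2

For any subspace W of ℝ^n, dim(W) + dim(W⊥) = n (the whole-space dimension).
Here the given 1 vectors are linearly independent, so dim(W) = 1.
Thus dim(W⊥) = n - dim(W) = 3 - 1 = 2.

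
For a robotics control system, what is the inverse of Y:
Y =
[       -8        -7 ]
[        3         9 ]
det(Y) = -51
Y⁻¹ =
[    -3/17     -7/51 ]
[     1/17      8/51 ]

For a 2×2 matrix Y = [[a, b], [c, d]] with det(Y) ≠ 0, Y⁻¹ = (1/det(Y)) * [[d, -b], [-c, a]].
det(Y) = (-8)*(9) - (-7)*(3) = -72 + 21 = -51.
Y⁻¹ = (1/-51) * [[9, 7], [-3, -8]].
Dividing each entry by -51 and reducing:
Y⁻¹ =
[    -3/17     -7/51 ]
[     1/17      8/51 ]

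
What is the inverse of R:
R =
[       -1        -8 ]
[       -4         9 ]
det(R) = -41
R⁻¹ =
[    -9/41     -8/41 ]
[    -4/41      1/41 ]

For a 2×2 matrix R = [[a, b], [c, d]] with det(R) ≠ 0, R⁻¹ = (1/det(R)) * [[d, -b], [-c, a]].
det(R) = (-1)*(9) - (-8)*(-4) = -9 - 32 = -41.
R⁻¹ = (1/-41) * [[9, 8], [4, -1]].
Dividing each entry by -41 and reducing:
R⁻¹ =
[    -9/41     -8/41 ]
[    -4/41      1/41 ]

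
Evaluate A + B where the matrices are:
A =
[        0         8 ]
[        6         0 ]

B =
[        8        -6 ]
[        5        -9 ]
A + B =
[        8         2 ]
[       11        -9 ]

Matrix addition is elementwise: (A+B)[i][j] = A[i][j] + B[i][j].
  (A+B)[0][0] = (0) + (8) = 8
  (A+B)[0][1] = (8) + (-6) = 2
  (A+B)[1][0] = (6) + (5) = 11
  (A+B)[1][1] = (0) + (-9) = -9
A + B =
[        8         2 ]
[       11        -9 ]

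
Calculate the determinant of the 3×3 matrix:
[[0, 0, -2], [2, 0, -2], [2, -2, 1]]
8

Expansion along first row:
det = 0·det([[0,-2],[-2,1]]) - 0·det([[2,-2],[2,1]]) + -2·det([[2,0],[2,-2]])
    = 0·(0·1 - -2·-2) - 0·(2·1 - -2·2) + -2·(2·-2 - 0·2)
    = 0·-4 - 0·6 + -2·-4
    = 0 + 0 + 8 = 8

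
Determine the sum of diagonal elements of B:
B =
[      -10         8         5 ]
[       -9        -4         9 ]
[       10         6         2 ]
tr(B) = -10 - 4 + 2 = -12

The trace of a square matrix is the sum of its diagonal entries.
Diagonal entries of B: B[0][0] = -10, B[1][1] = -4, B[2][2] = 2.
tr(B) = -10 - 4 + 2 = -12.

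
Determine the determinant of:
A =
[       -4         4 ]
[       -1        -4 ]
det(A) = 20

For a 2×2 matrix [[a, b], [c, d]], det = a*d - b*c.
det(A) = (-4)*(-4) - (4)*(-1) = 16 + 4 = 20.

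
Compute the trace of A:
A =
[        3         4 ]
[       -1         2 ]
tr(A) = 3 + 2 = 5

The trace of a square matrix is the sum of its diagonal entries.
Diagonal entries of A: A[0][0] = 3, A[1][1] = 2.
tr(A) = 3 + 2 = 5.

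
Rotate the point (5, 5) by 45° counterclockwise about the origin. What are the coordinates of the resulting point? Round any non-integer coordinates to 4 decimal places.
(0.0000, 7.0711)

Rotation matrix R(θ) = [[cos θ, -sin θ], [sin θ, cos θ]]; for θ = 45°:
R = [[√2/2, -√2/2], [√2/2, √2/2]]
Result: R × [5, 5]ᵀ = [√2/2·5 + (-√2/2)·5, √2/2·5 + (√2/2)·5]ᵀ = (0.0000, 7.0711)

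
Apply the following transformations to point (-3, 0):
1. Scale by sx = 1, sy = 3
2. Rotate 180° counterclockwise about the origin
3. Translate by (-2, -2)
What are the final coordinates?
(1, -2)

Step 1: Scale → (-3, 0)
Step 2: Rotate 180° → (3, 0)
Step 3: Translate → (1, -2)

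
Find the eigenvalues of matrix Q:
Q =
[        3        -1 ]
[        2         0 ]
λ = 1, 2

Solve det(Q - λI) = 0. For a 2×2 matrix the characteristic equation is λ² - (trace)λ + det = 0.
trace(Q) = a + d = 3 + 0 = 3.
det(Q) = a*d - b*c = (3)*(0) - (-1)*(2) = 0 + 2 = 2.
Characteristic equation: λ² - (3)λ + (2) = 0.
Discriminant = (3)² - 4*(2) = 9 - 8 = 1.
λ = (3 ± √1) / 2 = (3 ± 1) / 2 = 1, 2.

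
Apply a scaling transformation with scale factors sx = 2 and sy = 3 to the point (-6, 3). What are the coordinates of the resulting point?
(-12, 9)

Scaling matrix:
[[2, 0], [0, 3]]
Result: (-6 × 2, 3 × 3) = (-12, 9)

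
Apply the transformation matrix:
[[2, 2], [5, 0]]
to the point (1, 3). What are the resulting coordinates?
(8, 5)

Matrix multiplication:
[[2, 2], [5, 0]] × [1, 3]ᵀ
= [2×1 + 2×3, 5×1 + 0×3]ᵀ
= [8.0000, 5.0000]ᵀ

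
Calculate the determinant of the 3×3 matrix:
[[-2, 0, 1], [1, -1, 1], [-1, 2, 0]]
5

Expansion along first row:
det = -2·det([[-1,1],[2,0]]) - 0·det([[1,1],[-1,0]]) + 1·det([[1,-1],[-1,2]])
    = -2·(-1·0 - 1·2) - 0·(1·0 - 1·-1) + 1·(1·2 - -1·-1)
    = -2·-2 - 0·1 + 1·1
    = 4 + 0 + 1 = 5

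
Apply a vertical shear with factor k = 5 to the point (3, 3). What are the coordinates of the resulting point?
(3, 18)

Shear matrix for vertical shear with factor k = 5:
[[1, 0], [5, 1]]
Result: (3, 3) → (3, 18)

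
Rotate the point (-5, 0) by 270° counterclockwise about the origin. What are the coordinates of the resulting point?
(0, 5)

Rotation matrix R(θ) = [[cos θ, -sin θ], [sin θ, cos θ]]; for θ = 270°:
R = [[0, 1], [-1, 0]]
Result: R × [-5, 0]ᵀ = [0·-5 + (1)·0, -1·-5 + (0)·0]ᵀ = (0, 5)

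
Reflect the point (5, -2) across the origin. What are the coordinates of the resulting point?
(-5, 2)

Reflection across origin: (5, -2) → (-5, 2)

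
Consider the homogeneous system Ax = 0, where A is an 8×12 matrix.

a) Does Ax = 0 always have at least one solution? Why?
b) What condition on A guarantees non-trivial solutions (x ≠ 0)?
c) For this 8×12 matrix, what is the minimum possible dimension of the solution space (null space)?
a) Yes, x = 0 is always a solution. b) When A has linearly dependent columns (rank < n). c) Minimum nullity = 4.

a) x = 0 satisfies A·0 = 0, so the zero vector is always a solution.
b) Non-trivial solutions exist iff the columns of A are linearly dependent, equivalently rank(A) < n (the number of columns).
c) By rank-nullity, rank(A) + nullity(A) = n = 12. Since A has only 8 rows, rank(A) ≤ 8, so nullity(A) ≥ 12 - 8 = 4.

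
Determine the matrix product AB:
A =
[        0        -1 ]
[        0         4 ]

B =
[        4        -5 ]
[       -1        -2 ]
AB =
[        1         2 ]
[       -4        -8 ]

Matrix multiplication: (AB)[i][j] = sum over k of A[i][k] * B[k][j].
  (AB)[0][0] = (0)*(4) + (-1)*(-1) = 1
  (AB)[0][1] = (0)*(-5) + (-1)*(-2) = 2
  (AB)[1][0] = (0)*(4) + (4)*(-1) = -4
  (AB)[1][1] = (0)*(-5) + (4)*(-2) = -8
AB =
[        1         2 ]
[       -4        -8 ]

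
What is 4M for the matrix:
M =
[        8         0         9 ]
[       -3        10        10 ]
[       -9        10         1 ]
4M =
[       32         0        36 ]
[      -12        40        40 ]
[      -36        40         4 ]

Scalar multiplication is elementwise: (4M)[i][j] = 4 * M[i][j].
  (4M)[0][0] = 4 * (8) = 32
  (4M)[0][1] = 4 * (0) = 0
  (4M)[0][2] = 4 * (9) = 36
  (4M)[1][0] = 4 * (-3) = -12
  (4M)[1][1] = 4 * (10) = 40
  (4M)[1][2] = 4 * (10) = 40
  (4M)[2][0] = 4 * (-9) = -36
  (4M)[2][1] = 4 * (10) = 40
  (4M)[2][2] = 4 * (1) = 4
4M =
[       32         0        36 ]
[      -12        40        40 ]
[      -36        40         4 ]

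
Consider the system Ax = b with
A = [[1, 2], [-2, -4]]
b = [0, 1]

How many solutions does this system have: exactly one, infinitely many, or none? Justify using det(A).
No solution

det(A) = (1)*(-4) - (2)*(-2) = 0, so A is singular.
The column space of A is span(column 1) = span([1, -2]).
b = [0, 1] is not a scalar multiple of column 1, so b ∉ column space and the system is inconsistent — no solution.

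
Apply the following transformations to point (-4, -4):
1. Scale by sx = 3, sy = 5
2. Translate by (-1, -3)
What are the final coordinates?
(-13, -23)

Step 1: Scale (-4, -4) by (sx, sy) = (3, 5) → (-12, -20)
Step 2: Translate by (-1, -3) → (-13, -23)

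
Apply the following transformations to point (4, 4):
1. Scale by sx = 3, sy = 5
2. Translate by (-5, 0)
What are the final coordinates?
(7, 20)

Step 1: Scale (4, 4) by (sx, sy) = (3, 5) → (12, 20)
Step 2: Translate by (-5, 0) → (7, 20)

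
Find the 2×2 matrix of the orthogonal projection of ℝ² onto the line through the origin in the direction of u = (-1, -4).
[[1/17, 4/17], [4/17, 16/17]]

The orthogonal projection onto the line spanned by a nonzero vector u = (a, b) has matrix P = (u uᵀ) / (uᵀ u) = (1/(a² + b²)) · [[a², ab], [ab, b²]].
Here u = (-1, -4), so a² + b² = 1 + 16 = 17.
P = (1/17) · [[1, 4], [4, 16]] = [[1/17, 4/17], [4/17, 16/17]].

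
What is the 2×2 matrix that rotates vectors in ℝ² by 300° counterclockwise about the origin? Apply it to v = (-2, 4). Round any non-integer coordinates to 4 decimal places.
R = [[1/2, √3/2], [-√3/2, 1/2]]; R·v = (2.4641, 3.7321)

A counterclockwise rotation by angle θ in ℝ² has matrix R(θ) = [[cos θ, -sin θ], [sin θ, cos θ]].
For θ = 300°: cos θ = 1/2, sin θ = -√3/2.
R(300°) = [[1/2, √3/2], [-√3/2, 1/2]].
R·v = [1/2·-2 + (√3/2)·4, -√3/2·-2 + 1/2·4] = (2.4641, 3.7321).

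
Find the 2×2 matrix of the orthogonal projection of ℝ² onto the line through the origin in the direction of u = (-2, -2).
[[1/2, 1/2], [1/2, 1/2]]

The orthogonal projection onto the line spanned by a nonzero vector u = (a, b) has matrix P = (u uᵀ) / (uᵀ u) = (1/(a² + b²)) · [[a², ab], [ab, b²]].
Here u = (-2, -2), so a² + b² = 4 + 4 = 8.
P = (1/8) · [[4, 4], [4, 4]] = [[1/2, 1/2], [1/2, 1/2]].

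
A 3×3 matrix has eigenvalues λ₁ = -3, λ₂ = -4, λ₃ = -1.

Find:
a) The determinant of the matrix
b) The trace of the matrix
det = -12, trace = -8

Two standard eigenvalue identities:
- det(A) equals the product of the eigenvalues (counted with multiplicity).
- trace(A) equals the sum of the eigenvalues.
det(A) = (-3)*(-4)*(-1) = -12.
trace(A) = -3 - 4 - 1 = -8.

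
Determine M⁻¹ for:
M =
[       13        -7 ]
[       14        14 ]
det(M) = 280
M⁻¹ =
[     1/20      1/40 ]
[    -1/20    13/280 ]

For a 2×2 matrix M = [[a, b], [c, d]] with det(M) ≠ 0, M⁻¹ = (1/det(M)) * [[d, -b], [-c, a]].
det(M) = (13)*(14) - (-7)*(14) = 182 + 98 = 280.
M⁻¹ = (1/280) * [[14, 7], [-14, 13]].
Dividing each entry by 280 and reducing:
M⁻¹ =
[     1/20      1/40 ]
[    -1/20    13/280 ]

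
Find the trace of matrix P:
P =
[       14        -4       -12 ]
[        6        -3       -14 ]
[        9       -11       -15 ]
tr(P) = 14 - 3 - 15 = -4

The trace of a square matrix is the sum of its diagonal entries.
Diagonal entries of P: P[0][0] = 14, P[1][1] = -3, P[2][2] = -15.
tr(P) = 14 - 3 - 15 = -4.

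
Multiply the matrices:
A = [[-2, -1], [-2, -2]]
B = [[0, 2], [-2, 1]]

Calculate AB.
[[2, -5], [4, -6]]

Each entry (i,j) of AB = sum over k of A[i][k]*B[k][j].
(AB)[0][0] = (-2)*(0) + (-1)*(-2) = 2
(AB)[0][1] = (-2)*(2) + (-1)*(1) = -5
(AB)[1][0] = (-2)*(0) + (-2)*(-2) = 4
(AB)[1][1] = (-2)*(2) + (-2)*(1) = -6
AB = [[2, -5], [4, -6]]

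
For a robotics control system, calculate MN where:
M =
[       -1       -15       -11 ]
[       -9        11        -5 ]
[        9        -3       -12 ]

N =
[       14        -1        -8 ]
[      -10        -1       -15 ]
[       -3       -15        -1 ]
MN =
[      169       181       244 ]
[     -221        73       -88 ]
[      192       174       -15 ]

Matrix multiplication: (MN)[i][j] = sum over k of M[i][k] * N[k][j].
  (MN)[0][0] = (-1)*(14) + (-15)*(-10) + (-11)*(-3) = 169
  (MN)[0][1] = (-1)*(-1) + (-15)*(-1) + (-11)*(-15) = 181
  (MN)[0][2] = (-1)*(-8) + (-15)*(-15) + (-11)*(-1) = 244
  (MN)[1][0] = (-9)*(14) + (11)*(-10) + (-5)*(-3) = -221
  (MN)[1][1] = (-9)*(-1) + (11)*(-1) + (-5)*(-15) = 73
  (MN)[1][2] = (-9)*(-8) + (11)*(-15) + (-5)*(-1) = -88
  (MN)[2][0] = (9)*(14) + (-3)*(-10) + (-12)*(-3) = 192
  (MN)[2][1] = (9)*(-1) + (-3)*(-1) + (-12)*(-15) = 174
  (MN)[2][2] = (9)*(-8) + (-3)*(-15) + (-12)*(-1) = -15
MN =
[      169       181       244 ]
[     -221        73       -88 ]
[      192       174       -15 ]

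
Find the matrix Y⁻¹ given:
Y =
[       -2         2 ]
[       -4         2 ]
det(Y) = 4
Y⁻¹ =
[      1/2      -1/2 ]
[        1      -1/2 ]

For a 2×2 matrix Y = [[a, b], [c, d]] with det(Y) ≠ 0, Y⁻¹ = (1/det(Y)) * [[d, -b], [-c, a]].
det(Y) = (-2)*(2) - (2)*(-4) = -4 + 8 = 4.
Y⁻¹ = (1/4) * [[2, -2], [4, -2]].
Dividing each entry by 4 and reducing:
Y⁻¹ =
[      1/2      -1/2 ]
[        1      -1/2 ]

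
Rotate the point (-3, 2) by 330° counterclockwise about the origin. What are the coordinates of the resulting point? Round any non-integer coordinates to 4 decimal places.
(-1.5981, 3.2321)

Rotation matrix R(θ) = [[cos θ, -sin θ], [sin θ, cos θ]]; for θ = 330°:
R = [[√3/2, 1/2], [-1/2, √3/2]]
Result: R × [-3, 2]ᵀ = [√3/2·-3 + (1/2)·2, -1/2·-3 + (√3/2)·2]ᵀ = (-1.5981, 3.2321)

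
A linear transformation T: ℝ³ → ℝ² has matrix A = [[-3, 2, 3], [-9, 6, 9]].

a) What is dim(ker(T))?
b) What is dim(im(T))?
dim(ker) = 2, dim(im) = 1

Observe that row 2 = 3 × row 1 (so the rows are linearly dependent).
Thus rank(A) = 1 (only one linearly independent row).
dim(im(T)) = rank(A) = 1.
By the rank-nullity theorem applied to T: ℝ³ → ℝ², rank(A) + nullity(A) = 3 (the domain dimension), so dim(ker(T)) = 3 - 1 = 2.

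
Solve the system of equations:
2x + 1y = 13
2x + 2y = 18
x = 4, y = 5

Use elimination (row reduction):
Equation 1: 2x + 1y = 13.
Equation 2: 2x + 2y = 18.
Multiply Eq1 by 2 and Eq2 by 2: 4x + 2y = 26;  4x + 4y = 36.
Subtract: (2)y = 10, so y = 5.
Back-substitute into Eq1: 2x + 1*(5) = 13, so x = 4.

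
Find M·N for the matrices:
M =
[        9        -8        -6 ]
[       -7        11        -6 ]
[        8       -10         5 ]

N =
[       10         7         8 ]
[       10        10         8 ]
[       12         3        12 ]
MN =
[      -62       -35       -64 ]
[      -32        43       -40 ]
[       40       -29        44 ]

Matrix multiplication: (MN)[i][j] = sum over k of M[i][k] * N[k][j].
  (MN)[0][0] = (9)*(10) + (-8)*(10) + (-6)*(12) = -62
  (MN)[0][1] = (9)*(7) + (-8)*(10) + (-6)*(3) = -35
  (MN)[0][2] = (9)*(8) + (-8)*(8) + (-6)*(12) = -64
  (MN)[1][0] = (-7)*(10) + (11)*(10) + (-6)*(12) = -32
  (MN)[1][1] = (-7)*(7) + (11)*(10) + (-6)*(3) = 43
  (MN)[1][2] = (-7)*(8) + (11)*(8) + (-6)*(12) = -40
  (MN)[2][0] = (8)*(10) + (-10)*(10) + (5)*(12) = 40
  (MN)[2][1] = (8)*(7) + (-10)*(10) + (5)*(3) = -29
  (MN)[2][2] = (8)*(8) + (-10)*(8) + (5)*(12) = 44
MN =
[      -62       -35       -64 ]
[      -32        43       -40 ]
[       40       -29        44 ]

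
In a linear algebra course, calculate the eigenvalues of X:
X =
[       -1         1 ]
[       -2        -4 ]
λ = -3, -2

Solve det(X - λI) = 0. For a 2×2 matrix the characteristic equation is λ² - (trace)λ + det = 0.
trace(X) = a + d = -1 - 4 = -5.
det(X) = a*d - b*c = (-1)*(-4) - (1)*(-2) = 4 + 2 = 6.
Characteristic equation: λ² - (-5)λ + (6) = 0.
Discriminant = (-5)² - 4*(6) = 25 - 24 = 1.
λ = (-5 ± √1) / 2 = (-5 ± 1) / 2 = -3, -2.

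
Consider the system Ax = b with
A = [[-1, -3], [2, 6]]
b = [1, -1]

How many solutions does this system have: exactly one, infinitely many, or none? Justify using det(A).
No solution

det(A) = (-1)*(6) - (-3)*(2) = 0, so A is singular.
The column space of A is span(column 1) = span([-1, 2]).
b = [1, -1] is not a scalar multiple of column 1, so b ∉ column space and the system is inconsistent — no solution.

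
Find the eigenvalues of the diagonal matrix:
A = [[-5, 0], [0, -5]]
λ₁ = -5, λ₂ = -5

The characteristic polynomial of A is det(A - λI) = (-5 - λ)(-5 - λ) = 0.
The roots are λ = -5 and λ = -5, so the eigenvalues are the diagonal entries.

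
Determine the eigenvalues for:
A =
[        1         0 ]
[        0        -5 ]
λ = -5, 1

Solve det(A - λI) = 0. For a 2×2 matrix the characteristic equation is λ² - (trace)λ + det = 0.
trace(A) = a + d = 1 - 5 = -4.
det(A) = a*d - b*c = (1)*(-5) - (0)*(0) = -5 - 0 = -5.
Characteristic equation: λ² - (-4)λ + (-5) = 0.
Discriminant = (-4)² - 4*(-5) = 16 + 20 = 36.
λ = (-4 ± √36) / 2 = (-4 ± 6) / 2 = -5, 1.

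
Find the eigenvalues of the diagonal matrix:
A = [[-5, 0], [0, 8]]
λ₁ = -5, λ₂ = 8

The characteristic polynomial of A is det(A - λI) = (-5 - λ)(8 - λ) = 0.
The roots are λ = -5 and λ = 8, so the eigenvalues are the diagonal entries.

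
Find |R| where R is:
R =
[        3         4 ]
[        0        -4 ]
det(R) = -12

For a 2×2 matrix [[a, b], [c, d]], det = a*d - b*c.
det(R) = (3)*(-4) - (4)*(0) = -12 - 0 = -12.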